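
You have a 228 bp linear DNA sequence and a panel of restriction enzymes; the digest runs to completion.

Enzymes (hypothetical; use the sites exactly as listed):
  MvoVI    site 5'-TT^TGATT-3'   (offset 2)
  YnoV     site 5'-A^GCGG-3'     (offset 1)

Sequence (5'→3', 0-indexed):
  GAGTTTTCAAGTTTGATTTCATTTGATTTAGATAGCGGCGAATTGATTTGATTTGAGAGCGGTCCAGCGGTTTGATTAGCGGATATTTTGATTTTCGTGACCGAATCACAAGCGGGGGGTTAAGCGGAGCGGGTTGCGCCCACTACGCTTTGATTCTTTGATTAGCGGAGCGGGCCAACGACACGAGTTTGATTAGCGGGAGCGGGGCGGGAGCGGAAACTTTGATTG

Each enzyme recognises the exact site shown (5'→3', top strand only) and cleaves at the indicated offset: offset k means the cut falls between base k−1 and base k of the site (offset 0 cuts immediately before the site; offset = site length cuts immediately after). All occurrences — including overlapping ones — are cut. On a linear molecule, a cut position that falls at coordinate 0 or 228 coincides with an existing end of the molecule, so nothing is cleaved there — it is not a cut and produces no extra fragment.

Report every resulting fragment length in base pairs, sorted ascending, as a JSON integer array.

[5,5,6,6,6,6,6,6,8,8,10,10,10,10,11,11,12,13,14,20,22,23]

Scan for sites:
  MvoVI TTTGATT/2: at [11, 21, 46, 70, 86, 148, 156, 187, 220] ⇒ [13, 23, 48, 72, 88, 150, 158, 189, 222]
  YnoV AGCGG/1: at [33, 57, 65, 77, 110, 122, 127, 163, 168, 194, 200, 211] ⇒ [34, 58, 66, 78, 111, 123, 128, 164, 169, 195, 201, 212]

All cut coordinates (distinct, sorted): [13, 23, 34, 48, 58, 66, 72, 78, 88, 111, 123, 128, 150, 158, 164, 169, 189, 195, 201, 212, 222]

Fragments:
  [0,13): 13 bp
  [13,23): 10 bp
  [23,34): 11 bp
  [34,48): 14 bp
  [48,58): 10 bp
  [58,66): 8 bp
  [66,72): 6 bp
  [72,78): 6 bp
  [78,88): 10 bp
  [88,111): 23 bp
  [111,123): 12 bp
  [123,128): 5 bp
  [128,150): 22 bp
  [150,158): 8 bp
  [158,164): 6 bp
  [164,169): 5 bp
  [169,189): 20 bp
  [189,195): 6 bp
  [195,201): 6 bp
  [201,212): 11 bp
  [212,222): 10 bp
  [222,228): 6 bp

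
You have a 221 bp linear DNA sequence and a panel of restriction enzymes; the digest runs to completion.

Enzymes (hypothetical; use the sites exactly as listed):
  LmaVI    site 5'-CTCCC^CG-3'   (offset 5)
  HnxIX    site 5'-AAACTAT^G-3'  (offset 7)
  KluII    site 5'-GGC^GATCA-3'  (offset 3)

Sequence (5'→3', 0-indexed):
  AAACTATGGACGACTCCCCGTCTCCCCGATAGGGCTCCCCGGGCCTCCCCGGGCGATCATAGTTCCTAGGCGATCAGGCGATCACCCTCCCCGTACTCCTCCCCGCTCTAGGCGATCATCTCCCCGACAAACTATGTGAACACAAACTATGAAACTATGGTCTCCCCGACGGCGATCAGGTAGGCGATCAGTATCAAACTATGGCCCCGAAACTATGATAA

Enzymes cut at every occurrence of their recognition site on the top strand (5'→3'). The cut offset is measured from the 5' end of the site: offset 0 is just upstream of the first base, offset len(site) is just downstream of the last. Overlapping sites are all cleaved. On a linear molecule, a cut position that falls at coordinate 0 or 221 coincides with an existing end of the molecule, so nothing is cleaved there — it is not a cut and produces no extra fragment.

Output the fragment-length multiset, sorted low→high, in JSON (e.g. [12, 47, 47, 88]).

Scan for sites:
  LmaVI CTCCCCG/5: at [13, 21, 34, 44, 86, 98, 119, 161] ⇒ [18, 26, 39, 49, 91, 103, 124, 166]
  HnxIX AAACTATG/7: at [0, 128, 143, 151, 195, 209] ⇒ [7, 135, 150, 158, 202, 216]
  KluII GGCGATCA/3: at [51, 68, 76, 110, 170, 182] ⇒ [54, 71, 79, 113, 173, 185]

Pooled cuts: [7, 18, 26, 39, 49, 54, 71, 79, 91, 103, 113, 124, 135, 150, 158, 166, 173, 185, 202, 216]

Fragment lengths:
  [0,7): 7 bp
  [7,18): 11 bp
  [18,26): 8 bp
  [26,39): 13 bp
  [39,49): 10 bp
  [49,54): 5 bp
  [54,71): 17 bp
  [71,79): 8 bp
  [79,91): 12 bp
  [91,103): 12 bp
  [103,113): 10 bp
  [113,124): 11 bp
  [124,135): 11 bp
  [135,150): 15 bp
  [150,158): 8 bp
  [158,166): 8 bp
  [166,173): 7 bp
  [173,185): 12 bp
  [185,202): 17 bp
  [202,216): 14 bp
  [216,221): 5 bp

[5,5,7,7,8,8,8,8,10,10,11,11,11,12,12,12,13,14,15,17,17]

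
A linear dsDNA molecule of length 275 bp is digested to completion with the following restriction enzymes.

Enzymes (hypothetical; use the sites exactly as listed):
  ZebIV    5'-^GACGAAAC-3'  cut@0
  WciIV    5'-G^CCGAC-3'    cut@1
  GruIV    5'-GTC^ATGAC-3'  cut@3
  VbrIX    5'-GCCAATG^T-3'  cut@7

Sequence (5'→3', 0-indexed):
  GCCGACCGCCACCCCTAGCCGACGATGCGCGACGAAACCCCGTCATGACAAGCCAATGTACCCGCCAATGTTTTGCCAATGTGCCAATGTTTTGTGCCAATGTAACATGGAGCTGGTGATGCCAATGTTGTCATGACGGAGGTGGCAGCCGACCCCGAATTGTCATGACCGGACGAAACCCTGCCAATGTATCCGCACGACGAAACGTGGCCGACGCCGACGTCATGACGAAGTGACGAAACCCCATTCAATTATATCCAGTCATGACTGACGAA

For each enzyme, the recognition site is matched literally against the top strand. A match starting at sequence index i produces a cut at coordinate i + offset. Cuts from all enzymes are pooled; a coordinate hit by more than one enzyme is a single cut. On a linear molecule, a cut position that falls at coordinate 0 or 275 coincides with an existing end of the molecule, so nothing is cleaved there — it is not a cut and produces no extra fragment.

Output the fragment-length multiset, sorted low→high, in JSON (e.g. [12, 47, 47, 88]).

Scan for sites:
  ZebIV (GACGAAAC, off=0): starts [30, 171, 198, 234] → cuts [30, 171, 198, 234]
  WciIV (GCCGAC, off=1): starts [0, 17, 147, 209, 215] → cuts [1, 18, 148, 210, 216]
  GruIV (GTCATGAC, off=3): starts [41, 129, 161, 221, 260] → cuts [44, 132, 164, 224, 263]
  VbrIX (GCCAATGT, off=7): starts [51, 63, 74, 82, 95, 120, 182] → cuts [58, 70, 81, 89, 102, 127, 189]

All cut coordinates (distinct, sorted): [1, 18, 30, 44, 58, 70, 81, 89, 102, 127, 132, 148, 164, 171, 189, 198, 210, 216, 224, 234, 263]

Fragment lengths:
  [0,1): 1 bp
  [1,18): 17 bp
  [18,30): 12 bp
  [30,44): 14 bp
  [44,58): 14 bp
  [58,70): 12 bp
  [70,81): 11 bp
  [81,89): 8 bp
  [89,102): 13 bp
  [102,127): 25 bp
  [127,132): 5 bp
  [132,148): 16 bp
  [148,164): 16 bp
  [164,171): 7 bp
  [171,189): 18 bp
  [189,198): 9 bp
  [198,210): 12 bp
  [210,216): 6 bp
  [216,224): 8 bp
  [224,234): 10 bp
  [234,263): 29 bp
  [263,275): 12 bp

[1,5,6,7,8,8,9,10,11,12,12,12,12,13,14,14,16,16,17,18,25,29]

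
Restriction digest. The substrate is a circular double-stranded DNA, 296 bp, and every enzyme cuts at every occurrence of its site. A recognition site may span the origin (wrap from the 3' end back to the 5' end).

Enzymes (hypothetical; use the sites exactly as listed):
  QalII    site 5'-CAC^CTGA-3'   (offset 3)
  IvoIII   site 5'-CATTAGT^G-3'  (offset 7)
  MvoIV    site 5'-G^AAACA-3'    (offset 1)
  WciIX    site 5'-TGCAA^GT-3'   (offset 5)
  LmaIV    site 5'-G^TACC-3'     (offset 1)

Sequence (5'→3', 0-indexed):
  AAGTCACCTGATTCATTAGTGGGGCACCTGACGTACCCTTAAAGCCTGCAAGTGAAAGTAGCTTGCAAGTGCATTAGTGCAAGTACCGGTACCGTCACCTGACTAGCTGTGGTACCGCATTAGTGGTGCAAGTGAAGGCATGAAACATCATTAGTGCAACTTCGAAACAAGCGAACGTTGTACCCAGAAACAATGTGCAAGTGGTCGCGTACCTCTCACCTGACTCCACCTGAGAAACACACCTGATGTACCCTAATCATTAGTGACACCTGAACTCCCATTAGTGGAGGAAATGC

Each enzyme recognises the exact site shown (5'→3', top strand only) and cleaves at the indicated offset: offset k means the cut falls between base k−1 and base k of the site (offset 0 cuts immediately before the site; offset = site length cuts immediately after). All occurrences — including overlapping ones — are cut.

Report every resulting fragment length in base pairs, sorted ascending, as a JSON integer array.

Scan for sites:
  QalII (CACCTGA, off=3): starts [4, 24, 95, 216, 226, 239, 266] → cuts [7, 27, 98, 219, 229, 242, 269]
  IvoIII (CATTAGTG, off=7): starts [13, 71, 117, 148, 257, 278] → cuts [20, 78, 124, 155, 264, 285]
  MvoIV (GAAACA, off=1): starts [141, 163, 186, 233] → cuts [142, 164, 187, 234]
  WciIX (TGCAAGT, off=5): starts [46, 63, 77, 126, 195, 293] → cuts [2, 51, 68, 82, 131, 200]
  LmaIV (GTACC, off=1): starts [32, 82, 88, 111, 179, 208, 247] → cuts [33, 83, 89, 112, 180, 209, 248]

Pooled cuts: [2, 7, 20, 27, 33, 51, 68, 78, 82, 83, 89, 98, 112, 124, 131, 142, 155, 164, 180, 187, 200, 209, 219, 229, 234, 242, 248, 264, 269, 285]

Fragments:
  2→7: 5 bp
  7→20: 13 bp
  20→27: 7 bp
  27→33: 6 bp
  33→51: 18 bp
  51→68: 17 bp
  68→78: 10 bp
  78→82: 4 bp
  82→83: 1 bp
  83→89: 6 bp
  89→98: 9 bp
  98→112: 14 bp
  112→124: 12 bp
  124→131: 7 bp
  131→142: 11 bp
  142→155: 13 bp
  155→164: 9 bp
  164→180: 16 bp
  180→187: 7 bp
  187→200: 13 bp
  200→209: 9 bp
  209→219: 10 bp
  219→229: 10 bp
  229→234: 5 bp
  234→242: 8 bp
  242→248: 6 bp
  248→264: 16 bp
  264→269: 5 bp
  269→285: 16 bp
  285→2 (wrap): 296-285+2 = 13 bp

[1,4,5,5,5,6,6,6,7,7,7,8,9,9,9,10,10,10,11,12,13,13,13,13,14,16,16,16,17,18]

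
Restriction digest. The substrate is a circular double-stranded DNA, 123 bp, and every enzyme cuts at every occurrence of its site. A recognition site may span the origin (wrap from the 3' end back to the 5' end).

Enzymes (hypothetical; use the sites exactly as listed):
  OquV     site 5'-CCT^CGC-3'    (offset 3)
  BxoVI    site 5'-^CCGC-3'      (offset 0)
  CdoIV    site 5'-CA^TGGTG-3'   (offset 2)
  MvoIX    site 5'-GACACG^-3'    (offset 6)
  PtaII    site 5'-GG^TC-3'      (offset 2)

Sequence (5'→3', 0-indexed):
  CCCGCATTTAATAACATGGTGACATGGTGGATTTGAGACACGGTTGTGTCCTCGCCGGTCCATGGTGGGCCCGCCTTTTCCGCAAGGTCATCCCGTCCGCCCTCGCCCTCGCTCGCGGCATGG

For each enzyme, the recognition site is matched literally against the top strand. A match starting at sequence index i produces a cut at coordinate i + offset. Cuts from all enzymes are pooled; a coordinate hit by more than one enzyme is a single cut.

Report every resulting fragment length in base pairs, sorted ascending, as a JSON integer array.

Site scan:
  OquV CCTCGC/3: at [49, 100, 106] ⇒ [52, 103, 109]
  BxoVI CCGC/0: at [1, 70, 79, 96] ⇒ [1, 70, 79, 96]
  CdoIV CATGGTG/2: at [14, 22, 60] ⇒ [16, 24, 62]
  MvoIX GACACG/6: at [36] ⇒ [42]
  PtaII GGTC/2: at [56, 85] ⇒ [58, 87]

All cut coordinates (distinct, sorted): [1, 16, 24, 42, 52, 58, 62, 70, 79, 87, 96, 103, 109]

Fragment lengths:
  1→16: 15 bp
  16→24: 8 bp
  24→42: 18 bp
  42→52: 10 bp
  52→58: 6 bp
  58→62: 4 bp
  62→70: 8 bp
  70→79: 9 bp
  79→87: 8 bp
  87→96: 9 bp
  96→103: 7 bp
  103→109: 6 bp
  109→1 (wrap): 123-109+1 = 15 bp

[4,6,6,7,8,8,8,9,9,10,15,15,18]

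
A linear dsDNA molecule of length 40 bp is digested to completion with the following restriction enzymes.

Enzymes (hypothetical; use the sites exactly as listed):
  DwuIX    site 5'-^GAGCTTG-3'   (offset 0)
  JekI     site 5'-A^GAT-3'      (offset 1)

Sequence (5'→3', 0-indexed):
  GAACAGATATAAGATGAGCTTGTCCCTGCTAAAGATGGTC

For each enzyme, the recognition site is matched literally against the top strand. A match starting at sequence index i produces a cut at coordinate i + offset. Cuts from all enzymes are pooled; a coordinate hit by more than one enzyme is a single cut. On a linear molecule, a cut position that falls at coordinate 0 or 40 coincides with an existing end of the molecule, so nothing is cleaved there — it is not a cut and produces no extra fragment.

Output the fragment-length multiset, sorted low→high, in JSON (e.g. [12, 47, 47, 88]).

[3,5,7,7,18]

Site scan:
  DwuIX GAGCTTG/0: at [15] ⇒ [15]
  JekI AGAT/1: at [4, 11, 32] ⇒ [5, 12, 33]

Pooled cuts: [5, 12, 15, 33]

Fragment lengths:
  [0,5): 5 bp
  [5,12): 7 bp
  [12,15): 3 bp
  [15,33): 18 bp
  [33,40): 7 bp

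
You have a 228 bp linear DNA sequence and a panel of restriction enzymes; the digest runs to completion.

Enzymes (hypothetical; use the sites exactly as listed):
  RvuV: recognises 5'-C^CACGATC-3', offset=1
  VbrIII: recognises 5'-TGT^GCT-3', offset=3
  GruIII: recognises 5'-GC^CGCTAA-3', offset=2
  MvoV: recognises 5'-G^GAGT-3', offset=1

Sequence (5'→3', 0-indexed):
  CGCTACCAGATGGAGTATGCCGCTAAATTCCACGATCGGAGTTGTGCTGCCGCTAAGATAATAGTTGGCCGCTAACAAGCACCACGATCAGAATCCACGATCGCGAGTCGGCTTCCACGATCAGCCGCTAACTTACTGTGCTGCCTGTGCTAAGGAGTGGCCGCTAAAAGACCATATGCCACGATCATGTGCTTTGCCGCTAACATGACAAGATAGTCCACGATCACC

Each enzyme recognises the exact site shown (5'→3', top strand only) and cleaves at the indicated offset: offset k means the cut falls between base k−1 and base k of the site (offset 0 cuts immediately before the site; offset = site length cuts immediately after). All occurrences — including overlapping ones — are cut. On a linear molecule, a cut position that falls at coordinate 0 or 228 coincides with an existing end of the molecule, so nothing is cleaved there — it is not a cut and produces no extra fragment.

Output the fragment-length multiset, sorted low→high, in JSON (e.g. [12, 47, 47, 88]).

[5,6,7,7,7,8,8,9,10,10,10,11,12,13,13,14,18,19,20,21]

Per-enzyme occurrences:
  RvuV (CCACGATC, off=1): starts [29, 81, 94, 114, 178, 217] → cuts [30, 82, 95, 115, 179, 218]
  VbrIII (TGTGCT, off=3): starts [42, 136, 145, 187] → cuts [45, 139, 148, 190]
  GruIII (GCCGCTAA, off=2): starts [18, 48, 67, 123, 159, 195] → cuts [20, 50, 69, 125, 161, 197]
  MvoV (GGAGT, off=1): starts [11, 37, 153] → cuts [12, 38, 154]

Pooled cuts: [12, 20, 30, 38, 45, 50, 69, 82, 95, 115, 125, 139, 148, 154, 161, 179, 190, 197, 218]

Fragment lengths:
  [0,12): 12 bp
  [12,20): 8 bp
  [20,30): 10 bp
  [30,38): 8 bp
  [38,45): 7 bp
  [45,50): 5 bp
  [50,69): 19 bp
  [69,82): 13 bp
  [82,95): 13 bp
  [95,115): 20 bp
  [115,125): 10 bp
  [125,139): 14 bp
  [139,148): 9 bp
  [148,154): 6 bp
  [154,161): 7 bp
  [161,179): 18 bp
  [179,190): 11 bp
  [190,197): 7 bp
  [197,218): 21 bp
  [218,228): 10 bp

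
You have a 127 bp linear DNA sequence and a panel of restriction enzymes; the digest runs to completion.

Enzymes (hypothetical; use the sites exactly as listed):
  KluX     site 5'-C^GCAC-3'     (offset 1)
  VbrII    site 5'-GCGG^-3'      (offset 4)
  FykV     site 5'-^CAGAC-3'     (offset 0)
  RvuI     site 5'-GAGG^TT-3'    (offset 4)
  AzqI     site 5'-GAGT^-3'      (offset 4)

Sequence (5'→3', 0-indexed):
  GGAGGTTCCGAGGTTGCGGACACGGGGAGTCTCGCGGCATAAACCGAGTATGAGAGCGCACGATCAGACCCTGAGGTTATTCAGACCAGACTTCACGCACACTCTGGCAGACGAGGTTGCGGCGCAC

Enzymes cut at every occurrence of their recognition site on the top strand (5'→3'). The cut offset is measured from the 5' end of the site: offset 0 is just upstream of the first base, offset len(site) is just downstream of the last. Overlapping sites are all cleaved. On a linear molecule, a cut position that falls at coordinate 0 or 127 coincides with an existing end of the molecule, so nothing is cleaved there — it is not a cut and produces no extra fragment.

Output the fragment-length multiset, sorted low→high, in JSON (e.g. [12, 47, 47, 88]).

[1,4,5,5,5,6,6,7,7,8,8,9,10,11,11,12,12]

Site scan:
  KluX (CGCAC, off=1): starts [56, 95, 122] → cuts [57, 96, 123]
  VbrII (GCGG, off=4): starts [15, 33, 118] → cuts [19, 37, 122]
  FykV (CAGAC, off=0): starts [64, 81, 86, 107] → cuts [64, 81, 86, 107]
  RvuI (GAGGTT, off=4): starts [1, 9, 72, 112] → cuts [5, 13, 76, 116]
  AzqI (GAGT, off=4): starts [26, 45] → cuts [30, 49]

Pooled cuts: [5, 13, 19, 30, 37, 49, 57, 64, 76, 81, 86, 96, 107, 116, 122, 123]

Fragment lengths:
  [0,5): 5 bp
  [5,13): 8 bp
  [13,19): 6 bp
  [19,30): 11 bp
  [30,37): 7 bp
  [37,49): 12 bp
  [49,57): 8 bp
  [57,64): 7 bp
  [64,76): 12 bp
  [76,81): 5 bp
  [81,86): 5 bp
  [86,96): 10 bp
  [96,107): 11 bp
  [107,116): 9 bp
  [116,122): 6 bp
  [122,123): 1 bp
  [123,127): 4 bp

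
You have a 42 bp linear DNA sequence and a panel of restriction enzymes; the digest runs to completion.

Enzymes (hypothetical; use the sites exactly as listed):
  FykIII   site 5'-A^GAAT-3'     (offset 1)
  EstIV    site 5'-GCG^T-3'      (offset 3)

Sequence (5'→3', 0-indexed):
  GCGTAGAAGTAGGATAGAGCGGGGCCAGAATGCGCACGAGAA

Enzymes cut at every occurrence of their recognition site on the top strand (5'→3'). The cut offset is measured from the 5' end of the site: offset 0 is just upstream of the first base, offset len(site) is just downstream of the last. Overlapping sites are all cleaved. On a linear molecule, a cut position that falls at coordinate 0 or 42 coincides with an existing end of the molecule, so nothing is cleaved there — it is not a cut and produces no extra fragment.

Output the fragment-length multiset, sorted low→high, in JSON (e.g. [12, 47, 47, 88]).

Scan for sites:
  FykIII AGAAT/1: at [26] ⇒ [27]
  EstIV GCGT/3: at [0] ⇒ [3]

All cut coordinates (distinct, sorted): [3, 27]

Fragments:
  [0,3): 3 bp
  [3,27): 24 bp
  [27,42): 15 bp

[3,15,24]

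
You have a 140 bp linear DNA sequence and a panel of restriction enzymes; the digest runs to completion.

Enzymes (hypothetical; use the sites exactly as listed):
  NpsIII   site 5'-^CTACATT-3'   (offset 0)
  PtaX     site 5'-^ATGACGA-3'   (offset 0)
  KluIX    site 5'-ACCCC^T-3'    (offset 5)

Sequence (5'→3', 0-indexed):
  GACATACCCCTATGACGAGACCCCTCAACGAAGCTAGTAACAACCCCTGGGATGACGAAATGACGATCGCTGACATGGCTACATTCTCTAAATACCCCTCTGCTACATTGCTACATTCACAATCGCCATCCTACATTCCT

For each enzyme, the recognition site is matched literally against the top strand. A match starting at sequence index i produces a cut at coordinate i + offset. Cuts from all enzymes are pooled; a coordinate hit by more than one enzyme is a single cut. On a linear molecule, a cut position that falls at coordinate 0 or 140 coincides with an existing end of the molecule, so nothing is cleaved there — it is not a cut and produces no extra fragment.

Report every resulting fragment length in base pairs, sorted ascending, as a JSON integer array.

Scan for sites:
  NpsIII CTACATT/0: at [78, 102, 110, 130] ⇒ [78, 102, 110, 130]
  PtaX ATGACGA/0: at [11, 51, 59] ⇒ [11, 51, 59]
  KluIX ACCCCT/5: at [5, 19, 42, 93] ⇒ [10, 24, 47, 98]

Pooled cuts: [10, 11, 24, 47, 51, 59, 78, 98, 102, 110, 130]

Fragment lengths:
  [0,10): 10 bp
  [10,11): 1 bp
  [11,24): 13 bp
  [24,47): 23 bp
  [47,51): 4 bp
  [51,59): 8 bp
  [59,78): 19 bp
  [78,98): 20 bp
  [98,102): 4 bp
  [102,110): 8 bp
  [110,130): 20 bp
  [130,140): 10 bp

[1,4,4,8,8,10,10,13,19,20,20,23]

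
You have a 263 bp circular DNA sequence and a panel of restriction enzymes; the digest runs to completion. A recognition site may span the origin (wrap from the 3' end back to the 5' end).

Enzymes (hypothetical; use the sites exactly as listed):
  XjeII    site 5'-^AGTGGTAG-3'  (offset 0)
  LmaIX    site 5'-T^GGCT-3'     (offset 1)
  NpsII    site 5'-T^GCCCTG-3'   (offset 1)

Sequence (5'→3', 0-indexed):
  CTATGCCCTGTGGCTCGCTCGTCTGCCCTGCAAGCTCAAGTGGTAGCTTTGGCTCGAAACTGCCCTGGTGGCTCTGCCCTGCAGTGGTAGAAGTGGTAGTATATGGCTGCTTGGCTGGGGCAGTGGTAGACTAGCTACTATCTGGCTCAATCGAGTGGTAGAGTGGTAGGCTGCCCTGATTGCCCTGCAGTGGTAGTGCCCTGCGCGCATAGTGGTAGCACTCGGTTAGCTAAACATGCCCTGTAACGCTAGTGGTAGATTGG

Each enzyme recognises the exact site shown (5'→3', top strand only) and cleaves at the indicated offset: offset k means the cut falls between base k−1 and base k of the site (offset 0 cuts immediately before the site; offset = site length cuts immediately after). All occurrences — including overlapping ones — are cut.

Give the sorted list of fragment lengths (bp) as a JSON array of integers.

[6,6,7,7,7,8,8,8,9,9,9,9,10,11,11,11,12,13,13,13,13,14,22,27]

Site scan:
  XjeII (AGTGGTAG, off=0): starts [38, 82, 91, 121, 153, 161, 188, 210, 250] → cuts [38, 82, 91, 121, 153, 161, 188, 210, 250]
  LmaIX (TGGCT, off=1): starts [10, 49, 68, 103, 111, 142, 260] → cuts [11, 50, 69, 104, 112, 143, 261]
  NpsII (TGCCCTG, off=1): starts [3, 23, 60, 74, 171, 180, 196, 236] → cuts [4, 24, 61, 75, 172, 181, 197, 237]

Pooled cuts: [4, 11, 24, 38, 50, 61, 69, 75, 82, 91, 104, 112, 121, 143, 153, 161, 172, 181, 188, 197, 210, 237, 250, 261]

Fragments:
  4→11: 7 bp
  11→24: 13 bp
  24→38: 14 bp
  38→50: 12 bp
  50→61: 11 bp
  61→69: 8 bp
  69→75: 6 bp
  75→82: 7 bp
  82→91: 9 bp
  91→104: 13 bp
  104→112: 8 bp
  112→121: 9 bp
  121→143: 22 bp
  143→153: 10 bp
  153→161: 8 bp
  161→172: 11 bp
  172→181: 9 bp
  181→188: 7 bp
  188→197: 9 bp
  197→210: 13 bp
  210→237: 27 bp
  237→250: 13 bp
  250→261: 11 bp
  261→4 (wrap): 263-261+4 = 6 bp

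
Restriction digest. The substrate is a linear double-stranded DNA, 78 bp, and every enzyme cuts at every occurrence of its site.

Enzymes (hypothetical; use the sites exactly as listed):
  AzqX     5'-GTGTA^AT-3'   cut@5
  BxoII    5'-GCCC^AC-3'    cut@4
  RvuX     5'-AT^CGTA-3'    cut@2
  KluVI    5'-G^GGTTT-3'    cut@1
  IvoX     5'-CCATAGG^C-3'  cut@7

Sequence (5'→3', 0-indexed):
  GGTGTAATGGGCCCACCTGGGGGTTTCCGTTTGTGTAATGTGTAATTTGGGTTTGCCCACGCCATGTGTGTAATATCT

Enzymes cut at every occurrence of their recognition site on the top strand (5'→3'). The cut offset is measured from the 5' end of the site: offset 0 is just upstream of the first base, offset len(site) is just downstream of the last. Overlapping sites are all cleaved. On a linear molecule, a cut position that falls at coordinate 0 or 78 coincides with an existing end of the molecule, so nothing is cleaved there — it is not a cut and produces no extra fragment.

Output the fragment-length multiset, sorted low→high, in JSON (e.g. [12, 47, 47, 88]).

[5,6,6,7,7,8,9,14,16]

Site scan:
  AzqX (GTGTAAT, off=5): starts [1, 32, 39, 67] → cuts [6, 37, 44, 72]
  BxoII (GCCCAC, off=4): starts [10, 54] → cuts [14, 58]
  RvuX (ATCGTA, off=2): no sites
  KluVI (GGGTTT, off=1): starts [20, 48] → cuts [21, 49]
  IvoX (CCATAGGC, off=7): no sites

All cut coordinates (distinct, sorted): [6, 14, 21, 37, 44, 49, 58, 72]

Fragment lengths:
  [0,6): 6 bp
  [6,14): 8 bp
  [14,21): 7 bp
  [21,37): 16 bp
  [37,44): 7 bp
  [44,49): 5 bp
  [49,58): 9 bp
  [58,72): 14 bp
  [72,78): 6 bp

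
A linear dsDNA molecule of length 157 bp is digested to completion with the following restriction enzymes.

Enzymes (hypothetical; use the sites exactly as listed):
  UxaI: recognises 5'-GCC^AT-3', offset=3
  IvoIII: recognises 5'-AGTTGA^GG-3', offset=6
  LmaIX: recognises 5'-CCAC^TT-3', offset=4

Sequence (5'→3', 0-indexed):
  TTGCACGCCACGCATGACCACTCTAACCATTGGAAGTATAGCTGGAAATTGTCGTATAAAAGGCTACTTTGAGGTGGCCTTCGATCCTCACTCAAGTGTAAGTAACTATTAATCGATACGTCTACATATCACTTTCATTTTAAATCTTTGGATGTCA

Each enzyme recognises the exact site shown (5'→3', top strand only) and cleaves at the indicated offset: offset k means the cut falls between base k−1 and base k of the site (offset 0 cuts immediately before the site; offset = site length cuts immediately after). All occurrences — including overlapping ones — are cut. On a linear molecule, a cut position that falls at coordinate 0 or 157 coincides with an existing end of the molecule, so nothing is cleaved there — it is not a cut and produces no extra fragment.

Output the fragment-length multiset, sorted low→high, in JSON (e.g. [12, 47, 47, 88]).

Per-enzyme occurrences:
  UxaI (GCCAT, off=3): no sites
  IvoIII (AGTTGAGG, off=6): no sites
  LmaIX (CCACTT, off=4): no sites

Pooled cuts: ∅

Fragment lengths:
  no cuts → one linear fragment of 157 bp

[157]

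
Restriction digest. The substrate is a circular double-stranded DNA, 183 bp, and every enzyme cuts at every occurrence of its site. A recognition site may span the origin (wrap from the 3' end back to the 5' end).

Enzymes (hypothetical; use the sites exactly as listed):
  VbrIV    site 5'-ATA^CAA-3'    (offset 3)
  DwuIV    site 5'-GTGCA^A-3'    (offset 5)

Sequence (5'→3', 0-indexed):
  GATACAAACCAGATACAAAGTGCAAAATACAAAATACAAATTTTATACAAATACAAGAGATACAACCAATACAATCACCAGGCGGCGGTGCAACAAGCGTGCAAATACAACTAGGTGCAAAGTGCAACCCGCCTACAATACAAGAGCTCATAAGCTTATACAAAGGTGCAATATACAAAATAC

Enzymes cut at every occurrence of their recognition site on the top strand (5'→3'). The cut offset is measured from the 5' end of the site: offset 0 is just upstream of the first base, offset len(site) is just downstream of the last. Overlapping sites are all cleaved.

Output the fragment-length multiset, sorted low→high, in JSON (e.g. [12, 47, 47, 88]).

Scan for sites:
  VbrIV (ATACAA, off=3): starts [1, 12, 26, 33, 44, 50, 59, 68, 104, 137, 157, 172] → cuts [4, 15, 29, 36, 47, 53, 62, 71, 107, 140, 160, 175]
  DwuIV (GTGCAA, off=5): starts [19, 87, 98, 114, 121, 165] → cuts [24, 92, 103, 119, 126, 170]

All cut coordinates (distinct, sorted): [4, 15, 24, 29, 36, 47, 53, 62, 71, 92, 103, 107, 119, 126, 140, 160, 170, 175]

Fragments:
  4→15: 11 bp
  15→24: 9 bp
  24→29: 5 bp
  29→36: 7 bp
  36→47: 11 bp
  47→53: 6 bp
  53→62: 9 bp
  62→71: 9 bp
  71→92: 21 bp
  92→103: 11 bp
  103→107: 4 bp
  107→119: 12 bp
  119→126: 7 bp
  126→140: 14 bp
  140→160: 20 bp
  160→170: 10 bp
  170→175: 5 bp
  175→4 (wrap): 183-175+4 = 12 bp

[4,5,5,6,7,7,9,9,9,10,11,11,11,12,12,14,20,21]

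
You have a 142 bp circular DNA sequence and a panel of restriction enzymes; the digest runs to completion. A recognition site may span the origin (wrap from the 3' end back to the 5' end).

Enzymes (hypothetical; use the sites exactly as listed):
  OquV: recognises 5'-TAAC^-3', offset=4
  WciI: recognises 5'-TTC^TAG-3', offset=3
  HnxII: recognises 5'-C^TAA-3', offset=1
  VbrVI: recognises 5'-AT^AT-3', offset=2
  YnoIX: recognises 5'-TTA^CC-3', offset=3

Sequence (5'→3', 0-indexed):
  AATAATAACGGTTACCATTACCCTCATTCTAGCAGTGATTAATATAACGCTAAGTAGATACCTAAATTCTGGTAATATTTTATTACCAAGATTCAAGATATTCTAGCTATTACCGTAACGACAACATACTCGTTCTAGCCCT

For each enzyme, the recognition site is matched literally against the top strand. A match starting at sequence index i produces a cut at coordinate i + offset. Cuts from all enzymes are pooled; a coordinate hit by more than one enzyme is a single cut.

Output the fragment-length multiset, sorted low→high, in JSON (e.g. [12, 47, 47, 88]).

Scan for sites:
  OquV TAAC/4: at [5, 44, 115] ⇒ [9, 48, 119]
  WciI TTCTAG/3: at [26, 100, 132] ⇒ [29, 103, 135]
  HnxII CTAA/1: at [49, 61, 140] ⇒ [50, 62, 141]
  VbrVI ATAT/2: at [41, 74, 97] ⇒ [43, 76, 99]
  YnoIX TTACC/3: at [11, 17, 82, 109] ⇒ [14, 20, 85, 112]

Pooled cuts: [9, 14, 20, 29, 43, 48, 50, 62, 76, 85, 99, 103, 112, 119, 135, 141]

Fragments:
  9→14: 5 bp
  14→20: 6 bp
  20→29: 9 bp
  29→43: 14 bp
  43→48: 5 bp
  48→50: 2 bp
  50→62: 12 bp
  62→76: 14 bp
  76→85: 9 bp
  85→99: 14 bp
  99→103: 4 bp
  103→112: 9 bp
  112→119: 7 bp
  119→135: 16 bp
  135→141: 6 bp
  141→9 (wrap): 142-141+9 = 10 bp

[2,4,5,5,6,6,7,9,9,9,10,12,14,14,14,16]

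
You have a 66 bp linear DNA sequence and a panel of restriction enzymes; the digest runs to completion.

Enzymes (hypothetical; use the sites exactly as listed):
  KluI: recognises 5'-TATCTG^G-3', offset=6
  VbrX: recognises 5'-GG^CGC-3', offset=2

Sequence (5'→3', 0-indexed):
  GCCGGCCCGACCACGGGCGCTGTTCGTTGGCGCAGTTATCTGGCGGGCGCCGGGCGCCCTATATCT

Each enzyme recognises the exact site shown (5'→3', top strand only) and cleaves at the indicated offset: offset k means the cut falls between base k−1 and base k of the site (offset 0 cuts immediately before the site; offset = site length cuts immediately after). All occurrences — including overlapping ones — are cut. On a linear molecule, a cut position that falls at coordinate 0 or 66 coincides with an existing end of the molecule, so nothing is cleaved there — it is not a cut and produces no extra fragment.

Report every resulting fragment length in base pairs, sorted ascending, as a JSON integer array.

Site scan:
  KluI (TATCTGG, off=6): starts [36] → cuts [42]
  VbrX (GGCGC, off=2): starts [15, 28, 45, 52] → cuts [17, 30, 47, 54]

Pooled cuts: [17, 30, 42, 47, 54]

Fragment lengths:
  [0,17): 17 bp
  [17,30): 13 bp
  [30,42): 12 bp
  [42,47): 5 bp
  [47,54): 7 bp
  [54,66): 12 bp

[5,7,12,12,13,17]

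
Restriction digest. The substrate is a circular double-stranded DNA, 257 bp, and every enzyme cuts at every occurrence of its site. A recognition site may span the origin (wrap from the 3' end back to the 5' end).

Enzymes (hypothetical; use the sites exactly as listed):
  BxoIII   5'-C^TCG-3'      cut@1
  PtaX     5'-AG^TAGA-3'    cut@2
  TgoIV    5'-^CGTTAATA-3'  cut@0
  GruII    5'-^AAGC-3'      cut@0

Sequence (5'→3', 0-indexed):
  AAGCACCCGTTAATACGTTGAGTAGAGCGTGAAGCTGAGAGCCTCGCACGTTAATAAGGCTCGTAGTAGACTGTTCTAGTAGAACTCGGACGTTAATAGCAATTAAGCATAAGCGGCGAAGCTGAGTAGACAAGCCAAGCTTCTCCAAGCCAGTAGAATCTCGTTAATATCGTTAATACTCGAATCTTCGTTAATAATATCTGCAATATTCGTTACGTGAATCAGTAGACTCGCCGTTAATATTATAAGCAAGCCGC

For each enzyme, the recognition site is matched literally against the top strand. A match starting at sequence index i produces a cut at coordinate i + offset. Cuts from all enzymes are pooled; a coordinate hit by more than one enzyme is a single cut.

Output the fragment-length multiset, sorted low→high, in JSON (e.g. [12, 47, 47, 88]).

[1,4,4,5,5,5,5,5,6,6,6,7,7,7,7,8,8,9,9,9,9,10,12,12,12,13,14,15,37]

Per-enzyme occurrences:
  BxoIII CTCG/1: at [42, 59, 84, 159, 178, 229] ⇒ [43, 60, 85, 160, 179, 230]
  PtaX AGTAGA/2: at [20, 64, 77, 124, 151, 223] ⇒ [22, 66, 79, 126, 153, 225]
  TgoIV CGTTAATA/0: at [7, 48, 90, 161, 170, 188, 234] ⇒ [7, 48, 90, 161, 170, 188, 234]
  GruII AAGC/0: at [0, 31, 104, 110, 118, 131, 136, 146, 246, 250] ⇒ [0, 31, 104, 110, 118, 131, 136, 146, 246, 250]

Pooled cuts: [0, 7, 22, 31, 43, 48, 60, 66, 79, 85, 90, 104, 110, 118, 126, 131, 136, 146, 153, 160, 161, 170, 179, 188, 225, 230, 234, 246, 250]

Fragment lengths:
  0→7: 7 bp
  7→22: 15 bp
  22→31: 9 bp
  31→43: 12 bp
  43→48: 5 bp
  48→60: 12 bp
  60→66: 6 bp
  66→79: 13 bp
  79→85: 6 bp
  85→90: 5 bp
  90→104: 14 bp
  104→110: 6 bp
  110→118: 8 bp
  118→126: 8 bp
  126→131: 5 bp
  131→136: 5 bp
  136→146: 10 bp
  146→153: 7 bp
  153→160: 7 bp
  160→161: 1 bp
  161→170: 9 bp
  170→179: 9 bp
  179→188: 9 bp
  188→225: 37 bp
  225→230: 5 bp
  230→234: 4 bp
  234→246: 12 bp
  246→250: 4 bp
  250→0 (wrap): 257-250+0 = 7 bp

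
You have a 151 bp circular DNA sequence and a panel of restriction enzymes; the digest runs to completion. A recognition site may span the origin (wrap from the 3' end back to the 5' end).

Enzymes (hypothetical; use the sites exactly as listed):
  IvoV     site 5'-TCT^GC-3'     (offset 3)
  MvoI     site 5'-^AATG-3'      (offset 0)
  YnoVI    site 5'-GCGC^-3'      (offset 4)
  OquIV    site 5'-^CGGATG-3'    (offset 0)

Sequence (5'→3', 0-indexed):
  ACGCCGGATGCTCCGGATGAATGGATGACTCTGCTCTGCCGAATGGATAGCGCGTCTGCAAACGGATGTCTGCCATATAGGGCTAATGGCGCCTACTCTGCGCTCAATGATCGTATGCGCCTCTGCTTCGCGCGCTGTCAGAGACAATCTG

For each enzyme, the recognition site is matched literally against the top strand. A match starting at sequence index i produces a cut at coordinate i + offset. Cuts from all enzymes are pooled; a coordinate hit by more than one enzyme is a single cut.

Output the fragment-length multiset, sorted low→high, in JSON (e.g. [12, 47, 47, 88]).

[2,2,4,4,4,4,5,5,6,7,8,9,9,9,12,13,13,15,20]

Scan for sites:
  IvoV (TCTGC, off=3): starts [29, 34, 54, 68, 96, 121] → cuts [32, 37, 57, 71, 99, 124]
  MvoI (AATG, off=0): starts [19, 41, 84, 105] → cuts [19, 41, 84, 105]
  YnoVI (GCGC, off=4): starts [49, 88, 99, 116, 129, 131] → cuts [53, 92, 103, 120, 133, 135]
  OquIV (CGGATG, off=0): starts [4, 13, 62] → cuts [4, 13, 62]

All cut coordinates (distinct, sorted): [4, 13, 19, 32, 37, 41, 53, 57, 62, 71, 84, 92, 99, 103, 105, 120, 124, 133, 135]

Fragments:
  4→13: 9 bp
  13→19: 6 bp
  19→32: 13 bp
  32→37: 5 bp
  37→41: 4 bp
  41→53: 12 bp
  53→57: 4 bp
  57→62: 5 bp
  62→71: 9 bp
  71→84: 13 bp
  84→92: 8 bp
  92→99: 7 bp
  99→103: 4 bp
  103→105: 2 bp
  105→120: 15 bp
  120→124: 4 bp
  124→133: 9 bp
  133→135: 2 bp
  135→4 (wrap): 151-135+4 = 20 bp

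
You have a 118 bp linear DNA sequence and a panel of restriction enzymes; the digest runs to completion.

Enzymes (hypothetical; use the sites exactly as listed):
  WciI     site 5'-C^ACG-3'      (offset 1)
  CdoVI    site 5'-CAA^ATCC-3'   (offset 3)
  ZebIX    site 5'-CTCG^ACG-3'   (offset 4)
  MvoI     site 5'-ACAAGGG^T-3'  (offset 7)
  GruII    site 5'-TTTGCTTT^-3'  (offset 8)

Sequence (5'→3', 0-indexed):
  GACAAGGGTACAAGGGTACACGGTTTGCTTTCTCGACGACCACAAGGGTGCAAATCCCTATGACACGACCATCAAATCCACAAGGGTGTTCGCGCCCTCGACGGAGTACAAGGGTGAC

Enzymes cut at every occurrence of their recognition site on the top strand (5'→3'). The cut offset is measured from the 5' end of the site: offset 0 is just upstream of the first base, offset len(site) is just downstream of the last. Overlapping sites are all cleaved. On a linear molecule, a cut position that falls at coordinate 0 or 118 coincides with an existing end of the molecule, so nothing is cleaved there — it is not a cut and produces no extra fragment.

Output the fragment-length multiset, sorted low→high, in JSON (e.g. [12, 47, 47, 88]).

Per-enzyme occurrences:
  WciI (CACG, off=1): starts [18, 63] → cuts [19, 64]
  CdoVI (CAAATCC, off=3): starts [50, 72] → cuts [53, 75]
  ZebIX (CTCGACG, off=4): starts [31, 96] → cuts [35, 100]
  MvoI (ACAAGGGT, off=7): starts [1, 9, 41, 79, 107] → cuts [8, 16, 48, 86, 114]
  GruII (TTTGCTTT, off=8): starts [23] → cuts [31]

All cut coordinates (distinct, sorted): [8, 16, 19, 31, 35, 48, 53, 64, 75, 86, 100, 114]

Fragment lengths:
  [0,8): 8 bp
  [8,16): 8 bp
  [16,19): 3 bp
  [19,31): 12 bp
  [31,35): 4 bp
  [35,48): 13 bp
  [48,53): 5 bp
  [53,64): 11 bp
  [64,75): 11 bp
  [75,86): 11 bp
  [86,100): 14 bp
  [100,114): 14 bp
  [114,118): 4 bp

[3,4,4,5,8,8,11,11,11,12,13,14,14]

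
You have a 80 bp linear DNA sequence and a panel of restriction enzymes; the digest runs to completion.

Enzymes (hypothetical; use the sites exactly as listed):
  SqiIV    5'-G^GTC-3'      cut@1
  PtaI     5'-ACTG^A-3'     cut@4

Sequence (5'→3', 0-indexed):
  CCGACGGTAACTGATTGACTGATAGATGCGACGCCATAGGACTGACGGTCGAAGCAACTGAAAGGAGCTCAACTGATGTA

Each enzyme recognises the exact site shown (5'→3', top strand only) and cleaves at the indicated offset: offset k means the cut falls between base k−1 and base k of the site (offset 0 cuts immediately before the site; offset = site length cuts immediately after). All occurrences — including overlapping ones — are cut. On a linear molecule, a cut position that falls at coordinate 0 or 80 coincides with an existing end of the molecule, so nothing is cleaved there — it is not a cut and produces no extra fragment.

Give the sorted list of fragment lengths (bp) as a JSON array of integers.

[3,5,8,13,13,15,23]

Scan for sites:
  SqiIV (GGTC, off=1): starts [46] → cuts [47]
  PtaI (ACTGA, off=4): starts [9, 17, 40, 56, 71] → cuts [13, 21, 44, 60, 75]

All cut coordinates (distinct, sorted): [13, 21, 44, 47, 60, 75]

Fragment lengths:
  [0,13): 13 bp
  [13,21): 8 bp
  [21,44): 23 bp
  [44,47): 3 bp
  [47,60): 13 bp
  [60,75): 15 bp
  [75,80): 5 bp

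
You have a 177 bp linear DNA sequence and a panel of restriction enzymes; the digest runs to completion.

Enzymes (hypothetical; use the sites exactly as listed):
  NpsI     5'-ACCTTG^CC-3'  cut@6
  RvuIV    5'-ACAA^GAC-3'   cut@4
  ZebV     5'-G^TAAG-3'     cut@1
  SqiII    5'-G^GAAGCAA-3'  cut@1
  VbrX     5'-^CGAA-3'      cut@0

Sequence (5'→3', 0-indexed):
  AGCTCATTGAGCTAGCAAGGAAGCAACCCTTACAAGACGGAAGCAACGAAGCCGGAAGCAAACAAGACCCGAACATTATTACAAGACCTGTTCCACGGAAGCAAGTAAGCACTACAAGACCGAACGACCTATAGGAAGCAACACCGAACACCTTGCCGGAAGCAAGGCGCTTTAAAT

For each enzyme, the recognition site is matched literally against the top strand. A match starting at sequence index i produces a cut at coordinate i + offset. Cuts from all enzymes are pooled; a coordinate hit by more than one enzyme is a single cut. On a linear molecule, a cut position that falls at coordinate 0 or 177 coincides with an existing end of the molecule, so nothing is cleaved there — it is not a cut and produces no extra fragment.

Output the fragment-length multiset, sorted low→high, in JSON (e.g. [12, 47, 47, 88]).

Site scan:
  NpsI (ACCTTGCC, off=6): starts [149] → cuts [155]
  RvuIV (ACAAGAC, off=4): starts [31, 61, 80, 113] → cuts [35, 65, 84, 117]
  ZebV (GTAAG, off=1): starts [104] → cuts [105]
  SqiII (GGAAGCAA, off=1): starts [18, 38, 53, 96, 133, 157] → cuts [19, 39, 54, 97, 134, 158]
  VbrX (CGAA, off=0): starts [46, 69, 120, 144] → cuts [46, 69, 120, 144]

Pooled cuts: [19, 35, 39, 46, 54, 65, 69, 84, 97, 105, 117, 120, 134, 144, 155, 158]

Fragments:
  [0,19): 19 bp
  [19,35): 16 bp
  [35,39): 4 bp
  [39,46): 7 bp
  [46,54): 8 bp
  [54,65): 11 bp
  [65,69): 4 bp
  [69,84): 15 bp
  [84,97): 13 bp
  [97,105): 8 bp
  [105,117): 12 bp
  [117,120): 3 bp
  [120,134): 14 bp
  [134,144): 10 bp
  [144,155): 11 bp
  [155,158): 3 bp
  [158,177): 19 bp

[3,3,4,4,7,8,8,10,11,11,12,13,14,15,16,19,19]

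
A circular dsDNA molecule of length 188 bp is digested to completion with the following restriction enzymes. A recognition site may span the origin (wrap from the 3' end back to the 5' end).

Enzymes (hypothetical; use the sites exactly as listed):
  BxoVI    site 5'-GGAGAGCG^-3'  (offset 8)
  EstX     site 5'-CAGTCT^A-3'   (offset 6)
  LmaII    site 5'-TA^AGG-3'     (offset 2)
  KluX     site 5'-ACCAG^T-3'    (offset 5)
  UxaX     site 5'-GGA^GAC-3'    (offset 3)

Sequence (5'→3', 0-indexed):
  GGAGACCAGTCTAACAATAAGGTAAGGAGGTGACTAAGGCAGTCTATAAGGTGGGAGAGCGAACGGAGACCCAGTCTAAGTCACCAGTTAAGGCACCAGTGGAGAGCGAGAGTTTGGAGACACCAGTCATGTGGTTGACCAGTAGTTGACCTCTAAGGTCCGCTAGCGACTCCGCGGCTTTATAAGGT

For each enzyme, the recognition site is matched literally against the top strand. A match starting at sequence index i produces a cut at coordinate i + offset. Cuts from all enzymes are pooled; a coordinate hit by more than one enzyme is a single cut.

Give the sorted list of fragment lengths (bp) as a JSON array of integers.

[3,3,3,5,6,6,7,7,8,9,9,9,10,10,10,12,13,13,16,29]

Scan for sites:
  BxoVI GGAGAGCG/8: at [53, 100] ⇒ [61, 108]
  EstX CAGTCTA/6: at [6, 39, 71] ⇒ [12, 45, 77]
  LmaII TAAGG/2: at [17, 22, 34, 46, 88, 153, 182] ⇒ [19, 24, 36, 48, 90, 155, 184]
  KluX ACCAGT/5: at [4, 82, 94, 121, 137] ⇒ [9, 87, 99, 126, 142]
  UxaX GGAGAC/3: at [0, 64, 115] ⇒ [3, 67, 118]

Pooled cuts: [3, 9, 12, 19, 24, 36, 45, 48, 61, 67, 77, 87, 90, 99, 108, 118, 126, 142, 155, 184]

Fragments:
  3→9: 6 bp
  9→12: 3 bp
  12→19: 7 bp
  19→24: 5 bp
  24→36: 12 bp
  36→45: 9 bp
  45→48: 3 bp
  48→61: 13 bp
  61→67: 6 bp
  67→77: 10 bp
  77→87: 10 bp
  87→90: 3 bp
  90→99: 9 bp
  99→108: 9 bp
  108→118: 10 bp
  118→126: 8 bp
  126→142: 16 bp
  142→155: 13 bp
  155→184: 29 bp
  184→3 (wrap): 188-184+3 = 7 bp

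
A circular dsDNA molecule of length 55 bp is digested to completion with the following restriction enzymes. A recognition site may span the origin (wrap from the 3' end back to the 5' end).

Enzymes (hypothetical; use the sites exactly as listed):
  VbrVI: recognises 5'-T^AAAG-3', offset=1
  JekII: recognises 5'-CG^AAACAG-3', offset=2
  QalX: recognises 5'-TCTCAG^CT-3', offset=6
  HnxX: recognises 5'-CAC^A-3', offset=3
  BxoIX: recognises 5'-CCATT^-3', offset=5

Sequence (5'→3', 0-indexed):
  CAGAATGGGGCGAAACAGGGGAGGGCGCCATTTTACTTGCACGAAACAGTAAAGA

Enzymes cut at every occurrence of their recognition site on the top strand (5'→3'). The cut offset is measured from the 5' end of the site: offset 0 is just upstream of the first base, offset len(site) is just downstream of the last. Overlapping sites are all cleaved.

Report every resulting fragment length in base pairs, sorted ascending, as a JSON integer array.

Scan for sites:
  VbrVI TAAAG/1: at [49] ⇒ [50]
  JekII CGAAACAG/2: at [10, 41] ⇒ [12, 43]
  QalX (TCTCAGCT, off=6): no sites
  HnxX (CACA, off=3): no sites
  BxoIX CCATT/5: at [27] ⇒ [32]

Pooled cuts: [12, 32, 43, 50]

Fragments:
  12→32: 20 bp
  32→43: 11 bp
  43→50: 7 bp
  50→12 (wrap): 55-50+12 = 17 bp

[7,11,17,20]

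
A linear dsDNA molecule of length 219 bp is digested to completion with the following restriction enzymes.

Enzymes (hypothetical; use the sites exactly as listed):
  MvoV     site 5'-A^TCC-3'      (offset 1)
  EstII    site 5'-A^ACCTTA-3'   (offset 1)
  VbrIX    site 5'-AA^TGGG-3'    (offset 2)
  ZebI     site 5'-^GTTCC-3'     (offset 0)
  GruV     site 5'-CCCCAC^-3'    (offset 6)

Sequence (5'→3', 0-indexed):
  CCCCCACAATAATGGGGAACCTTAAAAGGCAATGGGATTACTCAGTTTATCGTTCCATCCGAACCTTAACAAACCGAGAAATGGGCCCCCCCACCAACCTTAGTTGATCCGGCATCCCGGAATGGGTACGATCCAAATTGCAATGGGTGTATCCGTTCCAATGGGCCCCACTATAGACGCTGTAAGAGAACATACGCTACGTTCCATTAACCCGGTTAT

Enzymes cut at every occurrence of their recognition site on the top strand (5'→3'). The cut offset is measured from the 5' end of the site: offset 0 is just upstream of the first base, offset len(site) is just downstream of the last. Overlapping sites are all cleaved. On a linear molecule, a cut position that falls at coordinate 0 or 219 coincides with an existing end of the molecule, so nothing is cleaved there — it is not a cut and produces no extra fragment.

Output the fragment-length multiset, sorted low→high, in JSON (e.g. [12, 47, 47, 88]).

Site scan:
  MvoV (ATCC, off=1): starts [56, 106, 113, 130, 150] → cuts [57, 107, 114, 131, 151]
  EstII (AACCTTA, off=1): starts [17, 61, 95] → cuts [18, 62, 96]
  VbrIX (AATGGG, off=2): starts [10, 30, 79, 120, 141, 159] → cuts [12, 32, 81, 122, 143, 161]
  ZebI (GTTCC, off=0): starts [51, 154, 200] → cuts [51, 154, 200]
  GruV (CCCCAC, off=6): starts [1, 88, 165] → cuts [7, 94, 171]

Pooled cuts: [7, 12, 18, 32, 51, 57, 62, 81, 94, 96, 107, 114, 122, 131, 143, 151, 154, 161, 171, 200]

Fragments:
  [0,7): 7 bp
  [7,12): 5 bp
  [12,18): 6 bp
  [18,32): 14 bp
  [32,51): 19 bp
  [51,57): 6 bp
  [57,62): 5 bp
  [62,81): 19 bp
  [81,94): 13 bp
  [94,96): 2 bp
  [96,107): 11 bp
  [107,114): 7 bp
  [114,122): 8 bp
  [122,131): 9 bp
  [131,143): 12 bp
  [143,151): 8 bp
  [151,154): 3 bp
  [154,161): 7 bp
  [161,171): 10 bp
  [171,200): 29 bp
  [200,219): 19 bp

[2,3,5,5,6,6,7,7,7,8,8,9,10,11,12,13,14,19,19,19,29]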